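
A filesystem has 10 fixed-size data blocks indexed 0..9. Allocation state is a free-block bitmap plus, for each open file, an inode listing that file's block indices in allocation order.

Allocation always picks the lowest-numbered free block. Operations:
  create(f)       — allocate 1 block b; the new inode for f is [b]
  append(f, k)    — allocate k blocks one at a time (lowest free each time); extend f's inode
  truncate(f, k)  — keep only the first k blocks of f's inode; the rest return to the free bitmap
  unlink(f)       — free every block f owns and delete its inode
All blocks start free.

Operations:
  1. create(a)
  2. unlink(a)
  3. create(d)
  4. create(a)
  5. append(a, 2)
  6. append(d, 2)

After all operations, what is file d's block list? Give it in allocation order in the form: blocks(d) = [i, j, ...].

after create(a) → a:[0]  free=[F.........]
after unlink(a) →   free=[..........]
after create(d) → d:[0]  free=[F.........]
after create(a) → a:[1], d:[0]  free=[FF........]
after append(a, 2) → a:[1, 2, 3], d:[0]  free=[FFFF......]
after append(d, 2) → a:[1, 2, 3], d:[0, 4, 5]  free=[FFFFFF....]

blocks(d) = [0, 4, 5]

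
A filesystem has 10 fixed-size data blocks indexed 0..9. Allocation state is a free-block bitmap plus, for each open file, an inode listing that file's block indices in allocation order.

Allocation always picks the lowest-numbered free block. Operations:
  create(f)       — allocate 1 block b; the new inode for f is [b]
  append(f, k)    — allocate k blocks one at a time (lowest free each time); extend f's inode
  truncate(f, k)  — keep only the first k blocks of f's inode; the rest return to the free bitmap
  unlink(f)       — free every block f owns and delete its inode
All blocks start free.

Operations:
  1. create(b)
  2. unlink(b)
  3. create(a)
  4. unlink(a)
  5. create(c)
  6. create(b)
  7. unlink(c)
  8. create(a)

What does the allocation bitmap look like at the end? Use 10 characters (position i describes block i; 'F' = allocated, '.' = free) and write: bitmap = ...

bitmap = FF........

  1. create(b)  ⇒  F.........  {b→[0]}
  2. unlink(b)  ⇒  ..........  {}
  3. create(a)  ⇒  F.........  {a→[0]}
  4. unlink(a)  ⇒  ..........  {}
  5. create(c)  ⇒  F.........  {c→[0]}
  6. create(b)  ⇒  FF........  {b→[1]; c→[0]}
  7. unlink(c)  ⇒  .F........  {b→[1]}
  8. create(a)  ⇒  FF........  {a→[0]; b→[1]}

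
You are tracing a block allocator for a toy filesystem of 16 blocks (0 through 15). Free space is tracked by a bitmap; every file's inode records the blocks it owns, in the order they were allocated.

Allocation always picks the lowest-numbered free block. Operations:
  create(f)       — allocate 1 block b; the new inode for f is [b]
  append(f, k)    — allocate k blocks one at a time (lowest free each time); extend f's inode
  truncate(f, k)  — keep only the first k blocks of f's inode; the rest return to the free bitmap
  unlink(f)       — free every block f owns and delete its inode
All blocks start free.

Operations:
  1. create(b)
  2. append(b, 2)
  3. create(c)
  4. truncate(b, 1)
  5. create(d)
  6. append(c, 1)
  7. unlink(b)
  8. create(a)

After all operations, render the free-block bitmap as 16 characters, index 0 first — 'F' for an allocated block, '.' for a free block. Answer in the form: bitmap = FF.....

  1. create(b)  ⇒  F...............  {b→[0]}
  2. append(b, 2)  ⇒  FFF.............  {b→[0, 1, 2]}
  3. create(c)  ⇒  FFFF............  {b→[0, 1, 2]; c→[3]}
  4. truncate(b, 1)  ⇒  F..F............  {b→[0]; c→[3]}
  5. create(d)  ⇒  FF.F............  {b→[0]; c→[3]; d→[1]}
  6. append(c, 1)  ⇒  FFFF............  {b→[0]; c→[3, 2]; d→[1]}
  7. unlink(b)  ⇒  .FFF............  {c→[3, 2]; d→[1]}
  8. create(a)  ⇒  FFFF............  {a→[0]; c→[3, 2]; d→[1]}

bitmap = FFFF............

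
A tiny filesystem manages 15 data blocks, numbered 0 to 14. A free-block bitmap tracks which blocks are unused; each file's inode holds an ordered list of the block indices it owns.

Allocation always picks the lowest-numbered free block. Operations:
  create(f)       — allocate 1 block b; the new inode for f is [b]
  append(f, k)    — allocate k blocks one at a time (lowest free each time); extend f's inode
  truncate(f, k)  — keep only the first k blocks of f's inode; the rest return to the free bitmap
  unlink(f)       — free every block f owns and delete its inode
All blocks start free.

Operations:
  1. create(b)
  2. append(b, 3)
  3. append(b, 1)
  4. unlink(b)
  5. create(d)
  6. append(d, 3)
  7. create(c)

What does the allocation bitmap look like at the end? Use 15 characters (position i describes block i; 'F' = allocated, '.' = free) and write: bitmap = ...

[1] create(b) — b=0 (map F..............)
[2] append(b, 3) — b=0,1,2,3 (map FFFF...........)
[3] append(b, 1) — b=0,1,2,3,4 (map FFFFF..........)
[4] unlink(b) —  (map ...............)
[5] create(d) — d=0 (map F..............)
[6] append(d, 3) — d=0,1,2,3 (map FFFF...........)
[7] create(c) — c=4 d=0,1,2,3 (map FFFFF..........)

bitmap = FFFFF..........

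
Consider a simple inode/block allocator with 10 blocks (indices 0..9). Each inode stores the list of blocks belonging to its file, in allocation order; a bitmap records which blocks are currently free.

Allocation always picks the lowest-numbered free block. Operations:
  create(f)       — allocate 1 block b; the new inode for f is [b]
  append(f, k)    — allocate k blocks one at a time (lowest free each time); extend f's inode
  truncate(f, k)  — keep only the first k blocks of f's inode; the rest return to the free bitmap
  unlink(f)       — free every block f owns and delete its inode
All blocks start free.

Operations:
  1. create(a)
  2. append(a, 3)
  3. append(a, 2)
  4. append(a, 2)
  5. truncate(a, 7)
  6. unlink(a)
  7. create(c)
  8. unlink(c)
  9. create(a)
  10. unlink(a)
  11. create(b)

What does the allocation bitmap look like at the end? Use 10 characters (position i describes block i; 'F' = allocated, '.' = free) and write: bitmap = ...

[1] create(a) — a=0 (map F.........)
[2] append(a, 3) — a=0,1,2,3 (map FFFF......)
[3] append(a, 2) — a=0,1,2,3,4,5 (map FFFFFF....)
[4] append(a, 2) — a=0,1,2,3,4,5,6,7 (map FFFFFFFF..)
[5] truncate(a, 7) — a=0,1,2,3,4,5,6 (map FFFFFFF...)
[6] unlink(a) —  (map ..........)
[7] create(c) — c=0 (map F.........)
[8] unlink(c) —  (map ..........)
[9] create(a) — a=0 (map F.........)
[10] unlink(a) —  (map ..........)
[11] create(b) — b=0 (map F.........)

bitmap = F.........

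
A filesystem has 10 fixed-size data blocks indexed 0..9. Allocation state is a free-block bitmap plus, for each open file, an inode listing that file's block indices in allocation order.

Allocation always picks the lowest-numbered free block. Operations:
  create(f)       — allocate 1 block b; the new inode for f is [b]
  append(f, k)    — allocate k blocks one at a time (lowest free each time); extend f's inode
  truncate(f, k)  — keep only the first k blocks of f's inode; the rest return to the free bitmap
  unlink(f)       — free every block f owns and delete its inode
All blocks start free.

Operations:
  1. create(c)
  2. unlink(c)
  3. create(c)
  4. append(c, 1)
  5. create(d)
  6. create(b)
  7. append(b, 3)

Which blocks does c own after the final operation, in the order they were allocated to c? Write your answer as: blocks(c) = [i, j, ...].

blocks(c) = [0, 1]

[1] create(c) — c=0 (map F.........)
[2] unlink(c) —  (map ..........)
[3] create(c) — c=0 (map F.........)
[4] append(c, 1) — c=0,1 (map FF........)
[5] create(d) — c=0,1 d=2 (map FFF.......)
[6] create(b) — b=3 c=0,1 d=2 (map FFFF......)
[7] append(b, 3) — b=3,4,5,6 c=0,1 d=2 (map FFFFFFF...)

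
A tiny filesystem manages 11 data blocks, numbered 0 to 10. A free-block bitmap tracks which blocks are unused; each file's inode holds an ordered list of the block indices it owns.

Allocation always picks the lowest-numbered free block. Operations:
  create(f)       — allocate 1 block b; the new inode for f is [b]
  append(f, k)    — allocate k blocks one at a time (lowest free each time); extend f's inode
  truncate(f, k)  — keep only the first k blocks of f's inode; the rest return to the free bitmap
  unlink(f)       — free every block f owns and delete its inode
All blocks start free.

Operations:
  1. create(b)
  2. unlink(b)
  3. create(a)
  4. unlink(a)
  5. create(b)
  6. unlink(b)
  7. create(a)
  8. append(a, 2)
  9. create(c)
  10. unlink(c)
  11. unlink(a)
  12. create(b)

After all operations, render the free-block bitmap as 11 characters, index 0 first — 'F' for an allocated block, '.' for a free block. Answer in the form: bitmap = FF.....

[1] create(b) — b=0 (map F..........)
[2] unlink(b) —  (map ...........)
[3] create(a) — a=0 (map F..........)
[4] unlink(a) —  (map ...........)
[5] create(b) — b=0 (map F..........)
[6] unlink(b) —  (map ...........)
[7] create(a) — a=0 (map F..........)
[8] append(a, 2) — a=0,1,2 (map FFF........)
[9] create(c) — a=0,1,2 c=3 (map FFFF.......)
[10] unlink(c) — a=0,1,2 (map FFF........)
[11] unlink(a) —  (map ...........)
[12] create(b) — b=0 (map F..........)

bitmap = F..........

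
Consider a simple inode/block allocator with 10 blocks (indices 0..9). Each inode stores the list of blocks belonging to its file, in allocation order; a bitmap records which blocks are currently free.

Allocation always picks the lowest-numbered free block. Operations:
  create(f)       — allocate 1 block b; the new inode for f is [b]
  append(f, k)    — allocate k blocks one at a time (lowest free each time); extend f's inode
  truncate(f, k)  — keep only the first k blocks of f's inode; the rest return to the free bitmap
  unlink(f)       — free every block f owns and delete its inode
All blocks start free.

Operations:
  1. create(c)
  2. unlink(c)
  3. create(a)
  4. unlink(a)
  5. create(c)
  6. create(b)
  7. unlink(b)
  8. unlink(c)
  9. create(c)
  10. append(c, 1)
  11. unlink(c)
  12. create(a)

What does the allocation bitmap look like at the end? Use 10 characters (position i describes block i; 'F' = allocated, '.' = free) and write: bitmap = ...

after create(c) → c:[0]  free=[F.........]
after unlink(c) →   free=[..........]
after create(a) → a:[0]  free=[F.........]
after unlink(a) →   free=[..........]
after create(c) → c:[0]  free=[F.........]
after create(b) → b:[1], c:[0]  free=[FF........]
after unlink(b) → c:[0]  free=[F.........]
after unlink(c) →   free=[..........]
after create(c) → c:[0]  free=[F.........]
after append(c, 1) → c:[0, 1]  free=[FF........]
after unlink(c) →   free=[..........]
after create(a) → a:[0]  free=[F.........]

bitmap = F.........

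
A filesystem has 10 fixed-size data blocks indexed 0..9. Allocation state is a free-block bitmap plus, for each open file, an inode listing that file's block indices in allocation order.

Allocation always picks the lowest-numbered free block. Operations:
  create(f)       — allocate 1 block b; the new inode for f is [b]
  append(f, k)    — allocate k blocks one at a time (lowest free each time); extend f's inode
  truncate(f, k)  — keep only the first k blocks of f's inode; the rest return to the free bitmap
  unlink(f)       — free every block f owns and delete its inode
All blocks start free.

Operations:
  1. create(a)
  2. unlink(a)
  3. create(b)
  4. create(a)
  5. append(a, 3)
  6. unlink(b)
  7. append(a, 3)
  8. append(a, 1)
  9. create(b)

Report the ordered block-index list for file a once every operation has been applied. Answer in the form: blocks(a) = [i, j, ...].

after create(a) → a:[0]  free=[F.........]
after unlink(a) →   free=[..........]
after create(b) → b:[0]  free=[F.........]
after create(a) → a:[1], b:[0]  free=[FF........]
after append(a, 3) → a:[1, 2, 3, 4], b:[0]  free=[FFFFF.....]
after unlink(b) → a:[1, 2, 3, 4]  free=[.FFFF.....]
after append(a, 3) → a:[1, 2, 3, 4, 0, 5, 6]  free=[FFFFFFF...]
after append(a, 1) → a:[1, 2, 3, 4, 0, 5, 6, 7]  free=[FFFFFFFF..]
after create(b) → a:[1, 2, 3, 4, 0, 5, 6, 7], b:[8]  free=[FFFFFFFFF.]

blocks(a) = [1, 2, 3, 4, 0, 5, 6, 7]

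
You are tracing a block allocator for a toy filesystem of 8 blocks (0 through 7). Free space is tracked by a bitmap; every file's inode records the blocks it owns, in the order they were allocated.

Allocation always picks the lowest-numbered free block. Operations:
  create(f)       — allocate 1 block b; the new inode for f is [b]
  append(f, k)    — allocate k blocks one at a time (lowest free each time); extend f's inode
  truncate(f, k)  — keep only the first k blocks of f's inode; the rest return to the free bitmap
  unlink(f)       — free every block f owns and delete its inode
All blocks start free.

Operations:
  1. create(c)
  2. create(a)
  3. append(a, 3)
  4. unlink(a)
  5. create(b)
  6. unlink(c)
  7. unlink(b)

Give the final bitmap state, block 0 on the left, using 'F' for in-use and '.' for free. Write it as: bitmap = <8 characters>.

create(c): bitmap=F....... | c=[0]
create(a): bitmap=FF...... | a=[1] c=[0]
append(a, 3): bitmap=FFFFF... | a=[1, 2, 3, 4] c=[0]
unlink(a): bitmap=F....... | c=[0]
create(b): bitmap=FF...... | b=[1] c=[0]
unlink(c): bitmap=.F...... | b=[1]
unlink(b): bitmap=........ | 

bitmap = ........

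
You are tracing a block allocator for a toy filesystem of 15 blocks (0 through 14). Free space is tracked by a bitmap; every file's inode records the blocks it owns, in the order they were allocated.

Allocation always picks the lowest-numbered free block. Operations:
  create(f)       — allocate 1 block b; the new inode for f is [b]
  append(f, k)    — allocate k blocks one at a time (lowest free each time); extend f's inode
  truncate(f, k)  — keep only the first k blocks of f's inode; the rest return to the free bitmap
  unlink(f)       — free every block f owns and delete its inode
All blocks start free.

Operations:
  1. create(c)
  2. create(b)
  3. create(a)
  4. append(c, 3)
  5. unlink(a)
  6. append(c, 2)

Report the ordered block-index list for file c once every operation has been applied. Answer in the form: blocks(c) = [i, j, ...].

after create(c) → c:[0]  free=[F..............]
after create(b) → b:[1], c:[0]  free=[FF.............]
after create(a) → a:[2], b:[1], c:[0]  free=[FFF............]
after append(c, 3) → a:[2], b:[1], c:[0, 3, 4, 5]  free=[FFFFFF.........]
after unlink(a) → b:[1], c:[0, 3, 4, 5]  free=[FF.FFF.........]
after append(c, 2) → b:[1], c:[0, 3, 4, 5, 2, 6]  free=[FFFFFFF........]

blocks(c) = [0, 3, 4, 5, 2, 6]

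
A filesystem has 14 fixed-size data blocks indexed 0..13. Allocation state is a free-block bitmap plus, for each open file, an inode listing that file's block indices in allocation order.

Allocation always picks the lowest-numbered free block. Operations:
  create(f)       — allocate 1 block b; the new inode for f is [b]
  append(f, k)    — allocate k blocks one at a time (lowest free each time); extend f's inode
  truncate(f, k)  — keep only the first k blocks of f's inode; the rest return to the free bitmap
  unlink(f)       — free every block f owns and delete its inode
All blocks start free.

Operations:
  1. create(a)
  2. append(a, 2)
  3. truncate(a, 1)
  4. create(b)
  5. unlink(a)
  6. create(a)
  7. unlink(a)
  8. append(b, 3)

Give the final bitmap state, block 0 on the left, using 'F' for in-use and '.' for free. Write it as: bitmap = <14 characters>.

  1. create(a)  ⇒  F.............  {a→[0]}
  2. append(a, 2)  ⇒  FFF...........  {a→[0, 1, 2]}
  3. truncate(a, 1)  ⇒  F.............  {a→[0]}
  4. create(b)  ⇒  FF............  {a→[0]; b→[1]}
  5. unlink(a)  ⇒  .F............  {b→[1]}
  6. create(a)  ⇒  FF............  {a→[0]; b→[1]}
  7. unlink(a)  ⇒  .F............  {b→[1]}
  8. append(b, 3)  ⇒  FFFF..........  {b→[1, 0, 2, 3]}

bitmap = FFFF..........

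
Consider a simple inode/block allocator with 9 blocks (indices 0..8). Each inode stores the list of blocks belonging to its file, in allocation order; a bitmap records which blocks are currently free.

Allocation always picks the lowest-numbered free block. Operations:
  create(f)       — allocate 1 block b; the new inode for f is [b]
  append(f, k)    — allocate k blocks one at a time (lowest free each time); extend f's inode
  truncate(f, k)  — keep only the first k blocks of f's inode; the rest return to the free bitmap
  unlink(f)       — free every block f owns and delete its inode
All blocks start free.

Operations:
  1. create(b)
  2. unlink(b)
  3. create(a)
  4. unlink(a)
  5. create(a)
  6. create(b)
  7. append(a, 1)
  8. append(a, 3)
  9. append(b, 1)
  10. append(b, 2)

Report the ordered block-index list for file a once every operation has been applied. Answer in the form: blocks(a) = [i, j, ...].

blocks(a) = [0, 2, 3, 4, 5]

create(b): bitmap=F........ | b=[0]
unlink(b): bitmap=......... | 
create(a): bitmap=F........ | a=[0]
unlink(a): bitmap=......... | 
create(a): bitmap=F........ | a=[0]
create(b): bitmap=FF....... | a=[0] b=[1]
append(a, 1): bitmap=FFF...... | a=[0, 2] b=[1]
append(a, 3): bitmap=FFFFFF... | a=[0, 2, 3, 4, 5] b=[1]
append(b, 1): bitmap=FFFFFFF.. | a=[0, 2, 3, 4, 5] b=[1, 6]
append(b, 2): bitmap=FFFFFFFFF | a=[0, 2, 3, 4, 5] b=[1, 6, 7, 8]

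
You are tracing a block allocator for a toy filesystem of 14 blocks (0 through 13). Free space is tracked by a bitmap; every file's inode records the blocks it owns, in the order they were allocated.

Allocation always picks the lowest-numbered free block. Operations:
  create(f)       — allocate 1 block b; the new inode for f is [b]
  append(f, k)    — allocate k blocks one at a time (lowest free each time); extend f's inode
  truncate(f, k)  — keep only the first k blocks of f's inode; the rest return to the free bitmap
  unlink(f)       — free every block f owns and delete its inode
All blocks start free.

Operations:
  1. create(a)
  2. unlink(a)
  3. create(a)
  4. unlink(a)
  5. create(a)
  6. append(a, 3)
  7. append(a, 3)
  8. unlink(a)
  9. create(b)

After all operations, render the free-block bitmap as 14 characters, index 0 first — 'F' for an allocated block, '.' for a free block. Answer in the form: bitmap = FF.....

after create(a) → a:[0]  free=[F.............]
after unlink(a) →   free=[..............]
after create(a) → a:[0]  free=[F.............]
after unlink(a) →   free=[..............]
after create(a) → a:[0]  free=[F.............]
after append(a, 3) → a:[0, 1, 2, 3]  free=[FFFF..........]
after append(a, 3) → a:[0, 1, 2, 3, 4, 5, 6]  free=[FFFFFFF.......]
after unlink(a) →   free=[..............]
after create(b) → b:[0]  free=[F.............]

bitmap = F.............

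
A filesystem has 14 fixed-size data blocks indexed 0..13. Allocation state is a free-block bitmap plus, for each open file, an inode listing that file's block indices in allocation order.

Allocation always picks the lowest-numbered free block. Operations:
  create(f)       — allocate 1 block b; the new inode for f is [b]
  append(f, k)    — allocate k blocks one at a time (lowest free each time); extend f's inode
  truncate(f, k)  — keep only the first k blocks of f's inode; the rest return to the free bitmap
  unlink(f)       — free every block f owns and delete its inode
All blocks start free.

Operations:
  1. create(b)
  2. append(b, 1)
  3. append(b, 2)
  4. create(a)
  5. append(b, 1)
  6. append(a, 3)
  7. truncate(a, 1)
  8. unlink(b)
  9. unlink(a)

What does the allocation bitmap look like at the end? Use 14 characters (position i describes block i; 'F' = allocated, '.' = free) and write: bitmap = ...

bitmap = ..............

after create(b) → b:[0]  free=[F.............]
after append(b, 1) → b:[0, 1]  free=[FF............]
after append(b, 2) → b:[0, 1, 2, 3]  free=[FFFF..........]
after create(a) → a:[4], b:[0, 1, 2, 3]  free=[FFFFF.........]
after append(b, 1) → a:[4], b:[0, 1, 2, 3, 5]  free=[FFFFFF........]
after append(a, 3) → a:[4, 6, 7, 8], b:[0, 1, 2, 3, 5]  free=[FFFFFFFFF.....]
after truncate(a, 1) → a:[4], b:[0, 1, 2, 3, 5]  free=[FFFFFF........]
after unlink(b) → a:[4]  free=[....F.........]
after unlink(a) →   free=[..............]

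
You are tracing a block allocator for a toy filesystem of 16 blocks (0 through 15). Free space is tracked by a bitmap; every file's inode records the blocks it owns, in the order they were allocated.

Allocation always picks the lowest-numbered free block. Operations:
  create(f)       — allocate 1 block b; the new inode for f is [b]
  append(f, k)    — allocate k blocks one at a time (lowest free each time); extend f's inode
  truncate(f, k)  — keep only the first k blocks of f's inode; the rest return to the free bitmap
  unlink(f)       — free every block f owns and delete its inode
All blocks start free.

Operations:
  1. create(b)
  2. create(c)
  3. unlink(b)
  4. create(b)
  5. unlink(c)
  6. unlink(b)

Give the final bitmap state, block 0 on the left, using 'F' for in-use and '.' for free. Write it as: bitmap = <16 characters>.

create(b): bitmap=F............... | b=[0]
create(c): bitmap=FF.............. | b=[0] c=[1]
unlink(b): bitmap=.F.............. | c=[1]
create(b): bitmap=FF.............. | b=[0] c=[1]
unlink(c): bitmap=F............... | b=[0]
unlink(b): bitmap=................ | 

bitmap = ................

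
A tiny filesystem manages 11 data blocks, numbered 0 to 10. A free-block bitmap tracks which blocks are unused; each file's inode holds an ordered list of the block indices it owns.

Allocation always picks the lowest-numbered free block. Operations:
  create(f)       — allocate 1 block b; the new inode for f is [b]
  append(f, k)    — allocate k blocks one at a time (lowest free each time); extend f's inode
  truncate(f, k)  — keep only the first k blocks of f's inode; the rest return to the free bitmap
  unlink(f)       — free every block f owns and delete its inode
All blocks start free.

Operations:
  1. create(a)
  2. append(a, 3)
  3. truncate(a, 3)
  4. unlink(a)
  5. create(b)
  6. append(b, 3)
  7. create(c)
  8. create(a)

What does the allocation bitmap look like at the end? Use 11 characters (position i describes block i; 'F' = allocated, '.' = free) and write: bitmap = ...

after create(a) → a:[0]  free=[F..........]
after append(a, 3) → a:[0, 1, 2, 3]  free=[FFFF.......]
after truncate(a, 3) → a:[0, 1, 2]  free=[FFF........]
after unlink(a) →   free=[...........]
after create(b) → b:[0]  free=[F..........]
after append(b, 3) → b:[0, 1, 2, 3]  free=[FFFF.......]
after create(c) → b:[0, 1, 2, 3], c:[4]  free=[FFFFF......]
after create(a) → a:[5], b:[0, 1, 2, 3], c:[4]  free=[FFFFFF.....]

bitmap = FFFFFF.....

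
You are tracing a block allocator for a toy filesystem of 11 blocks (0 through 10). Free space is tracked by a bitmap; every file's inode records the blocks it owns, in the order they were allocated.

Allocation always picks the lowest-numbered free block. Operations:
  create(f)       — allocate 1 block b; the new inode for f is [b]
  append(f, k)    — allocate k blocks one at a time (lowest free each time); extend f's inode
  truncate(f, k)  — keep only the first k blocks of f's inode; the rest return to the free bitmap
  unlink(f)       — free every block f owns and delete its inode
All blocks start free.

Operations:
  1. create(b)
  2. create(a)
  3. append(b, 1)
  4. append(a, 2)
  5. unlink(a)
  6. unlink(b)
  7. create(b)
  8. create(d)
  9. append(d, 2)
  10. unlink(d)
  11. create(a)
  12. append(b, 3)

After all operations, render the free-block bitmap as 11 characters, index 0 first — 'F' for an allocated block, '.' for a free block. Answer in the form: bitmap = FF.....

[1] create(b) — b=0 (map F..........)
[2] create(a) — a=1 b=0 (map FF.........)
[3] append(b, 1) — a=1 b=0,2 (map FFF........)
[4] append(a, 2) — a=1,3,4 b=0,2 (map FFFFF......)
[5] unlink(a) — b=0,2 (map F.F........)
[6] unlink(b) —  (map ...........)
[7] create(b) — b=0 (map F..........)
[8] create(d) — b=0 d=1 (map FF.........)
[9] append(d, 2) — b=0 d=1,2,3 (map FFFF.......)
[10] unlink(d) — b=0 (map F..........)
[11] create(a) — a=1 b=0 (map FF.........)
[12] append(b, 3) — a=1 b=0,2,3,4 (map FFFFF......)

bitmap = FFFFF......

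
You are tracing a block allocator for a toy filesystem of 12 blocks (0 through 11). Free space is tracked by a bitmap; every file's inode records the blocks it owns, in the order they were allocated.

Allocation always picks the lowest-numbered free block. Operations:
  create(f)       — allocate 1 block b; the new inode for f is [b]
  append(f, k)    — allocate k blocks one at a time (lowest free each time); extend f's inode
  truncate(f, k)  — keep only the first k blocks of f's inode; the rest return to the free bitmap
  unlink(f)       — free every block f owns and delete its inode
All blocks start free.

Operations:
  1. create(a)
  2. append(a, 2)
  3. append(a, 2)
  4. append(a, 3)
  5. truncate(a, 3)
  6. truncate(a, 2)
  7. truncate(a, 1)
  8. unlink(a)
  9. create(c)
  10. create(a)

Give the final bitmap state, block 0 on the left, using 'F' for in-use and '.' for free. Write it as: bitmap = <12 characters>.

bitmap = FF..........

create(a): bitmap=F........... | a=[0]
append(a, 2): bitmap=FFF......... | a=[0, 1, 2]
append(a, 2): bitmap=FFFFF....... | a=[0, 1, 2, 3, 4]
append(a, 3): bitmap=FFFFFFFF.... | a=[0, 1, 2, 3, 4, 5, 6, 7]
truncate(a, 3): bitmap=FFF......... | a=[0, 1, 2]
truncate(a, 2): bitmap=FF.......... | a=[0, 1]
truncate(a, 1): bitmap=F........... | a=[0]
unlink(a): bitmap=............ | 
create(c): bitmap=F........... | c=[0]
create(a): bitmap=FF.......... | a=[1] c=[0]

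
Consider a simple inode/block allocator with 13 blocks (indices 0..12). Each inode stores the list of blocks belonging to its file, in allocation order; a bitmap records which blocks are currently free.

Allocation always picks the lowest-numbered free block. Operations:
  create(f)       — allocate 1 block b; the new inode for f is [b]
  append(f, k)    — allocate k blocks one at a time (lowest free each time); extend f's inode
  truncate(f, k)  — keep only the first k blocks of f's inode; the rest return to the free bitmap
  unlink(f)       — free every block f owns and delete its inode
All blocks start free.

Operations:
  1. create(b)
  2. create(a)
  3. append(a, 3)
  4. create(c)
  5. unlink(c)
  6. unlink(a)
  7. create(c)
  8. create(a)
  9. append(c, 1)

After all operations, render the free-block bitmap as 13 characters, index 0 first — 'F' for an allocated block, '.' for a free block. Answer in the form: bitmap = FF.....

bitmap = FFFF.........

after create(b) → b:[0]  free=[F............]
after create(a) → a:[1], b:[0]  free=[FF...........]
after append(a, 3) → a:[1, 2, 3, 4], b:[0]  free=[FFFFF........]
after create(c) → a:[1, 2, 3, 4], b:[0], c:[5]  free=[FFFFFF.......]
after unlink(c) → a:[1, 2, 3, 4], b:[0]  free=[FFFFF........]
after unlink(a) → b:[0]  free=[F............]
after create(c) → b:[0], c:[1]  free=[FF...........]
after create(a) → a:[2], b:[0], c:[1]  free=[FFF..........]
after append(c, 1) → a:[2], b:[0], c:[1, 3]  free=[FFFF.........]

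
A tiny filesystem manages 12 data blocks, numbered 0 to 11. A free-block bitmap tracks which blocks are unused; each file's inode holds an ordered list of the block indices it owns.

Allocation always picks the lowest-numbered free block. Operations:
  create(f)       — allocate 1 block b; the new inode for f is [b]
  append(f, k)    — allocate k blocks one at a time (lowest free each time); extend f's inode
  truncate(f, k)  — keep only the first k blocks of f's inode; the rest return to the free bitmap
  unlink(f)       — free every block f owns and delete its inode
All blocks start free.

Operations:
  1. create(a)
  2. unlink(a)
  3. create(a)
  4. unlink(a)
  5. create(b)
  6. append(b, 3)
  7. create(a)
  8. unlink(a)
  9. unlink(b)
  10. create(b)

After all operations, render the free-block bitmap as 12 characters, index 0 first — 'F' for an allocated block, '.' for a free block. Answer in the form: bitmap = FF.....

after create(a) → a:[0]  free=[F...........]
after unlink(a) →   free=[............]
after create(a) → a:[0]  free=[F...........]
after unlink(a) →   free=[............]
after create(b) → b:[0]  free=[F...........]
after append(b, 3) → b:[0, 1, 2, 3]  free=[FFFF........]
after create(a) → a:[4], b:[0, 1, 2, 3]  free=[FFFFF.......]
after unlink(a) → b:[0, 1, 2, 3]  free=[FFFF........]
after unlink(b) →   free=[............]
after create(b) → b:[0]  free=[F...........]

bitmap = F...........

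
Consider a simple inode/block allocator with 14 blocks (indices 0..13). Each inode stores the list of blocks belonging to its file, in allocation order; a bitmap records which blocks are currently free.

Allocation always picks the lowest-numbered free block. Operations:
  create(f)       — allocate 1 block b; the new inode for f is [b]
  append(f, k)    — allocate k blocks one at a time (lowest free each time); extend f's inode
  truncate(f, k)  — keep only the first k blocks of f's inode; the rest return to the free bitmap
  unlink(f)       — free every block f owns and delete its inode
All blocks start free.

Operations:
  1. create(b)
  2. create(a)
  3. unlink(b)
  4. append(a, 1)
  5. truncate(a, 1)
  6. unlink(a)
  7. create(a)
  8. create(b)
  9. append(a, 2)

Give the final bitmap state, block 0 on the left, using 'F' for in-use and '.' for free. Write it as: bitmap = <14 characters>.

bitmap = FFFF..........

  1. create(b)  ⇒  F.............  {b→[0]}
  2. create(a)  ⇒  FF............  {a→[1]; b→[0]}
  3. unlink(b)  ⇒  .F............  {a→[1]}
  4. append(a, 1)  ⇒  FF............  {a→[1, 0]}
  5. truncate(a, 1)  ⇒  .F............  {a→[1]}
  6. unlink(a)  ⇒  ..............  {}
  7. create(a)  ⇒  F.............  {a→[0]}
  8. create(b)  ⇒  FF............  {a→[0]; b→[1]}
  9. append(a, 2)  ⇒  FFFF..........  {a→[0, 2, 3]; b→[1]}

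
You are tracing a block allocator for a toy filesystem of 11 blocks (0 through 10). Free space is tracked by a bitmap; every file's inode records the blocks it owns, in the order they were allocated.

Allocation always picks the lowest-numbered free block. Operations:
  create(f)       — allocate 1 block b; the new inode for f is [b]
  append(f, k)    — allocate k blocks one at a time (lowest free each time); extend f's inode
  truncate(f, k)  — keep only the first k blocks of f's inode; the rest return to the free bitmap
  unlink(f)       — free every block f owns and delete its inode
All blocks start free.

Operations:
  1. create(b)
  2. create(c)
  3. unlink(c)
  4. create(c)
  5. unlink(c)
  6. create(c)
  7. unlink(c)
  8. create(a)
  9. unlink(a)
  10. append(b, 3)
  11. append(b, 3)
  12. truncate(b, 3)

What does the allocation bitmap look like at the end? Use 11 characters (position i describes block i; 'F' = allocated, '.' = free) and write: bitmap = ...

after create(b) → b:[0]  free=[F..........]
after create(c) → b:[0], c:[1]  free=[FF.........]
after unlink(c) → b:[0]  free=[F..........]
after create(c) → b:[0], c:[1]  free=[FF.........]
after unlink(c) → b:[0]  free=[F..........]
after create(c) → b:[0], c:[1]  free=[FF.........]
after unlink(c) → b:[0]  free=[F..........]
after create(a) → a:[1], b:[0]  free=[FF.........]
after unlink(a) → b:[0]  free=[F..........]
after append(b, 3) → b:[0, 1, 2, 3]  free=[FFFF.......]
after append(b, 3) → b:[0, 1, 2, 3, 4, 5, 6]  free=[FFFFFFF....]
after truncate(b, 3) → b:[0, 1, 2]  free=[FFF........]

bitmap = FFF........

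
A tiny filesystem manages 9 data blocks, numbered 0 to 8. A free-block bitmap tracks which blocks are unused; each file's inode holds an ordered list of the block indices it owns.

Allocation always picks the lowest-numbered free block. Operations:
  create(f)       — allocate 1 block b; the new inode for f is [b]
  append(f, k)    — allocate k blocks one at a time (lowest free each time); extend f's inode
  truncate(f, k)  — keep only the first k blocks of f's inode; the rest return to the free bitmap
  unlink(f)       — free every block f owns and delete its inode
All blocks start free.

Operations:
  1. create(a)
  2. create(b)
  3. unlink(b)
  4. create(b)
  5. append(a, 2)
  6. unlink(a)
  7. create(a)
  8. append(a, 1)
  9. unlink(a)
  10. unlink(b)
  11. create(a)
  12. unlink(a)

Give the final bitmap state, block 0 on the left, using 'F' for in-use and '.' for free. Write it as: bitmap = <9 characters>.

bitmap = .........

after create(a) → a:[0]  free=[F........]
after create(b) → a:[0], b:[1]  free=[FF.......]
after unlink(b) → a:[0]  free=[F........]
after create(b) → a:[0], b:[1]  free=[FF.......]
after append(a, 2) → a:[0, 2, 3], b:[1]  free=[FFFF.....]
after unlink(a) → b:[1]  free=[.F.......]
after create(a) → a:[0], b:[1]  free=[FF.......]
after append(a, 1) → a:[0, 2], b:[1]  free=[FFF......]
after unlink(a) → b:[1]  free=[.F.......]
after unlink(b) →   free=[.........]
after create(a) → a:[0]  free=[F........]
after unlink(a) →   free=[.........]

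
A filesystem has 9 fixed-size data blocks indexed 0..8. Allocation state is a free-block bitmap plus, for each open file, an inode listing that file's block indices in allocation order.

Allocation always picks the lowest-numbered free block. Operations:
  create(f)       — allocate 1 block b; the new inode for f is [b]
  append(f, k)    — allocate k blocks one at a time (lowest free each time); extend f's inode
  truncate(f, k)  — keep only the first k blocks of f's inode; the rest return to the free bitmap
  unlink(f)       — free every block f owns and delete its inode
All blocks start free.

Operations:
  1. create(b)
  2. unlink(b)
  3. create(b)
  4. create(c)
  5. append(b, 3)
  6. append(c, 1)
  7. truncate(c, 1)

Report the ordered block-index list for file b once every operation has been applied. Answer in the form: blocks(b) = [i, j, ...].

blocks(b) = [0, 2, 3, 4]

create(b): bitmap=F........ | b=[0]
unlink(b): bitmap=......... | 
create(b): bitmap=F........ | b=[0]
create(c): bitmap=FF....... | b=[0] c=[1]
append(b, 3): bitmap=FFFFF.... | b=[0, 2, 3, 4] c=[1]
append(c, 1): bitmap=FFFFFF... | b=[0, 2, 3, 4] c=[1, 5]
truncate(c, 1): bitmap=FFFFF.... | b=[0, 2, 3, 4] c=[1]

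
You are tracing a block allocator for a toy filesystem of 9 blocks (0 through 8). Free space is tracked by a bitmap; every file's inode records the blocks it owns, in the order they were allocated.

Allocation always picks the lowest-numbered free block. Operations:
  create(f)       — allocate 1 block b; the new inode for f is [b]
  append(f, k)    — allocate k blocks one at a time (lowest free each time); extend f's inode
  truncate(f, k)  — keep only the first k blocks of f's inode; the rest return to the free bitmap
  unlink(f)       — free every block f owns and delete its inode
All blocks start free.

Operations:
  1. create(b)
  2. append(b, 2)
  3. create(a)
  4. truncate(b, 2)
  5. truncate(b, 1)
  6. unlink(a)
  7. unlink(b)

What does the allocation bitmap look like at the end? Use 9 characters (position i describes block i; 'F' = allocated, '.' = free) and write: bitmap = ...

[1] create(b) — b=0 (map F........)
[2] append(b, 2) — b=0,1,2 (map FFF......)
[3] create(a) — a=3 b=0,1,2 (map FFFF.....)
[4] truncate(b, 2) — a=3 b=0,1 (map FF.F.....)
[5] truncate(b, 1) — a=3 b=0 (map F..F.....)
[6] unlink(a) — b=0 (map F........)
[7] unlink(b) —  (map .........)

bitmap = .........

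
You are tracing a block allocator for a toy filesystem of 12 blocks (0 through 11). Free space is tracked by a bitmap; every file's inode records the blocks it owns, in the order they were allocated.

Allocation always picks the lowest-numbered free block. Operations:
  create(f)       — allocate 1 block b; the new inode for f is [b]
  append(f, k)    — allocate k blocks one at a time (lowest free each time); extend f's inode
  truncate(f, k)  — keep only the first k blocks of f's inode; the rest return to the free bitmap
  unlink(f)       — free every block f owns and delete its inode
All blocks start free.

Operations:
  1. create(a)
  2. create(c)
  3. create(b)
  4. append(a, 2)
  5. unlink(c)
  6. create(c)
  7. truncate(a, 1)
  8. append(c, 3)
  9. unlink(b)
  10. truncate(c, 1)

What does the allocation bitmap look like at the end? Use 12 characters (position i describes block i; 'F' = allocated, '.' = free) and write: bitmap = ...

bitmap = FF..........

  1. create(a)  ⇒  F...........  {a→[0]}
  2. create(c)  ⇒  FF..........  {a→[0]; c→[1]}
  3. create(b)  ⇒  FFF.........  {a→[0]; b→[2]; c→[1]}
  4. append(a, 2)  ⇒  FFFFF.......  {a→[0, 3, 4]; b→[2]; c→[1]}
  5. unlink(c)  ⇒  F.FFF.......  {a→[0, 3, 4]; b→[2]}
  6. create(c)  ⇒  FFFFF.......  {a→[0, 3, 4]; b→[2]; c→[1]}
  7. truncate(a, 1)  ⇒  FFF.........  {a→[0]; b→[2]; c→[1]}
  8. append(c, 3)  ⇒  FFFFFF......  {a→[0]; b→[2]; c→[1, 3, 4, 5]}
  9. unlink(b)  ⇒  FF.FFF......  {a→[0]; c→[1, 3, 4, 5]}
  10. truncate(c, 1)  ⇒  FF..........  {a→[0]; c→[1]}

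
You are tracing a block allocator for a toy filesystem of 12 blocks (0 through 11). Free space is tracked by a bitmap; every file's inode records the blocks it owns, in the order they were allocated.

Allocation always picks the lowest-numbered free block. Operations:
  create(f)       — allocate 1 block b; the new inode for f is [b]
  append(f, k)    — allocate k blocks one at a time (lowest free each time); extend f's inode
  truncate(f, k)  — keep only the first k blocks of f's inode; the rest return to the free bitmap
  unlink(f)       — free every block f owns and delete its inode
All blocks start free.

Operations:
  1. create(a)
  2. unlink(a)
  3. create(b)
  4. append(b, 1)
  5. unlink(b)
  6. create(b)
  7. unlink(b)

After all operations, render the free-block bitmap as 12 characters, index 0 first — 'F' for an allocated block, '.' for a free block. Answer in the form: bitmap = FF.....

bitmap = ............

after create(a) → a:[0]  free=[F...........]
after unlink(a) →   free=[............]
after create(b) → b:[0]  free=[F...........]
after append(b, 1) → b:[0, 1]  free=[FF..........]
after unlink(b) →   free=[............]
after create(b) → b:[0]  free=[F...........]
after unlink(b) →   free=[............]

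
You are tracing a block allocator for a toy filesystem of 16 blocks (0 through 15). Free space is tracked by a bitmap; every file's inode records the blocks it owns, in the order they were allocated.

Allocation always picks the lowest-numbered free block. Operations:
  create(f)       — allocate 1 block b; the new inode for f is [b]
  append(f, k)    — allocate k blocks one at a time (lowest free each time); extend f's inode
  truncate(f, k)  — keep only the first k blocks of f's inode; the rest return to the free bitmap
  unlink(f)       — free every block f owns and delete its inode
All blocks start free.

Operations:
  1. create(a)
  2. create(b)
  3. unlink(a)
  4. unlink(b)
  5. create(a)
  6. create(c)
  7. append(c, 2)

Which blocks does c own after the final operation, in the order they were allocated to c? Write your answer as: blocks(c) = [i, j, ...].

blocks(c) = [1, 2, 3]

after create(a) → a:[0]  free=[F...............]
after create(b) → a:[0], b:[1]  free=[FF..............]
after unlink(a) → b:[1]  free=[.F..............]
after unlink(b) →   free=[................]
after create(a) → a:[0]  free=[F...............]
after create(c) → a:[0], c:[1]  free=[FF..............]
after append(c, 2) → a:[0], c:[1, 2, 3]  free=[FFFF............]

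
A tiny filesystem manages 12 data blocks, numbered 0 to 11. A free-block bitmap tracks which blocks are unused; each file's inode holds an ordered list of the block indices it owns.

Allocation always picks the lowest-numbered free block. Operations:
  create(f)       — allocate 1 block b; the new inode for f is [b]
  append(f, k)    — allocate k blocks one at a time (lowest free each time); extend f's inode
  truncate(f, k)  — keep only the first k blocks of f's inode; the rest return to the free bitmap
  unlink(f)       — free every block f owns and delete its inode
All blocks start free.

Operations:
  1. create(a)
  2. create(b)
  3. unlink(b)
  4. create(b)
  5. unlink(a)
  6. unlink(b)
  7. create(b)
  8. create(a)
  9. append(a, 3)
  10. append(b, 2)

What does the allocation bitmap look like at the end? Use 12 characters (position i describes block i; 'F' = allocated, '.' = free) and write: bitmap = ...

bitmap = FFFFFFF.....

create(a): bitmap=F........... | a=[0]
create(b): bitmap=FF.......... | a=[0] b=[1]
unlink(b): bitmap=F........... | a=[0]
create(b): bitmap=FF.......... | a=[0] b=[1]
unlink(a): bitmap=.F.......... | b=[1]
unlink(b): bitmap=............ | 
create(b): bitmap=F........... | b=[0]
create(a): bitmap=FF.......... | a=[1] b=[0]
append(a, 3): bitmap=FFFFF....... | a=[1, 2, 3, 4] b=[0]
append(b, 2): bitmap=FFFFFFF..... | a=[1, 2, 3, 4] b=[0, 5, 6]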